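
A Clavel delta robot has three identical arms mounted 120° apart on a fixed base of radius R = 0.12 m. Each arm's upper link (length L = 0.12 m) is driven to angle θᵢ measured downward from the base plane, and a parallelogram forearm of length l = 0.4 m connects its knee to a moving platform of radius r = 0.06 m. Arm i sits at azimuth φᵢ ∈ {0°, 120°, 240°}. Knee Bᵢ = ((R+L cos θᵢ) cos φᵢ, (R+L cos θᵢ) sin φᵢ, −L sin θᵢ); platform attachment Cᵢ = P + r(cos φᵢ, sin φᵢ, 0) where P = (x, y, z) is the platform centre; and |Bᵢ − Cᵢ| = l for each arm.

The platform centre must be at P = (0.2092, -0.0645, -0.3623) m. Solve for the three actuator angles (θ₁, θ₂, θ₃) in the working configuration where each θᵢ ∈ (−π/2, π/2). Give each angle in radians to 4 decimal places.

θ₁ = -0.2618, θ₂ = 1.1344, θ₃ = 0.7855

arm 1 (φ=0.0°): x'=0.2092, y'=-0.0645
  A=-0.1492, B=-0.3623, C=(l²−L²−A²−y'²−z²)/(2L)=-0.0503
  √(A²+B²)=0.3918;  θ1 = -1.9614+1.6996 ≈ -0.2618
rotate P by −φ2: (-0.1605, -0.1489, -0.3623)
  A=0.2205, B=-0.3623, C=(l²−L²−A²−y'²−z²)/(2L)=-0.2352
  θ2 = atan2(B,A) + arccos(C/0.4241) = 1.1344
rotate P by −φ3: (-0.0487, 0.2134, -0.3623)
  e−x'=0.1087;  (l²−L²−(e−x')²−y'²−z²)/2L = -0.1793
  θ3 = atan2(B,A) + arccos(C/0.3783) = 0.7855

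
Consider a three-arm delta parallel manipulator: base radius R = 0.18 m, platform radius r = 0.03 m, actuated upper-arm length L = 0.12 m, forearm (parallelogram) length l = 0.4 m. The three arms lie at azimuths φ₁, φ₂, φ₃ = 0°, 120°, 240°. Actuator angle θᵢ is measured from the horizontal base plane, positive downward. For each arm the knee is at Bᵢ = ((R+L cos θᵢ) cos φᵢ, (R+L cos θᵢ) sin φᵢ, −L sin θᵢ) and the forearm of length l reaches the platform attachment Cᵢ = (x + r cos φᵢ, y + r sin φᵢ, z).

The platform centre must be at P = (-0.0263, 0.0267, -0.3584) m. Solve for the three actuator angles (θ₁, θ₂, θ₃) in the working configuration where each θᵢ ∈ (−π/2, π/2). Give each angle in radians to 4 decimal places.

arm 1 (φ=0.0°): x'=-0.0263, y'=0.0267
  e−x'=0.1763;  (l²−L²−(e−x')²−y'²−z²)/2L = -0.0610
  θ1 = atan2(B,A) + arccos(C/0.3994) = 0.6105
arm 2 (φ=120.0°): x'=0.0363, y'=0.0094
  A cos θ + B sin θ = C:  0.1137·cos θ + -0.3584·sin θ = 0.0172
  θ2 = atan2(B,A) + arccos(C/0.3760) = 0.2615
arm 3 (φ=240.0°): x'=-0.0100, y'=-0.0361
  A cos θ + B sin θ = C:  0.1600·cos θ + -0.3584·sin θ = -0.0406
  θ3 = atan2(B,A) + arccos(C/0.3925) = 0.5235

θ₁ = 0.6105, θ₂ = 0.2615, θ₃ = 0.5235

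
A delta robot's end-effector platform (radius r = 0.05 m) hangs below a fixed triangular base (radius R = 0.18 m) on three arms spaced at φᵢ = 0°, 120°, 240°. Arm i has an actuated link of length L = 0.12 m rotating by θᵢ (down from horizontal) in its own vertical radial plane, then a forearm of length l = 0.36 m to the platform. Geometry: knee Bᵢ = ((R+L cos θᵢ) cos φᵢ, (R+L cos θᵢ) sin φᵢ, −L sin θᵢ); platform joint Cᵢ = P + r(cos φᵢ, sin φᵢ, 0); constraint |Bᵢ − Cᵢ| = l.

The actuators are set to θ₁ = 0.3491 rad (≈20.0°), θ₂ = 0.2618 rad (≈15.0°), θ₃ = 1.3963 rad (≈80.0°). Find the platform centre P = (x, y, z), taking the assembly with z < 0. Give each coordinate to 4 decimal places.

O1 = (0.2428·cos0.0°, 0.2428·sin0.0°, -0.0410) = (0.2428, 0.0000, -0.0410)
O2 = (0.2459·cos120.0°, 0.2459·sin120.0°, -0.0311) = (-0.1230, 0.2130, -0.0311)
O3 = (0.1508·cos240.0°, 0.1508·sin240.0°, -0.1182) = (-0.0754, -0.1306, -0.1182)
|O₂|²−|O₁|² = 0.0008;  |O₃|²−|O₁|² = -0.0239
linear system: -0.7314x+0.4259y = 0.0008−0.0200z; -0.6364x+-0.2613y = -0.0239−-0.1543z
Cramer: x(z) = 0.0216-0.1309z;  y(z) = 0.0390-0.2717z
quadratic in z: (1.0909)z²+(0.1188)z+(-0.0775)=0, √Δ=0.5934 → z ∈ {-0.3265, 0.2175}; z = -0.3265 (taking z<0)
x = 0.0643, y = 0.1276

(0.0643, 0.1276, -0.3265)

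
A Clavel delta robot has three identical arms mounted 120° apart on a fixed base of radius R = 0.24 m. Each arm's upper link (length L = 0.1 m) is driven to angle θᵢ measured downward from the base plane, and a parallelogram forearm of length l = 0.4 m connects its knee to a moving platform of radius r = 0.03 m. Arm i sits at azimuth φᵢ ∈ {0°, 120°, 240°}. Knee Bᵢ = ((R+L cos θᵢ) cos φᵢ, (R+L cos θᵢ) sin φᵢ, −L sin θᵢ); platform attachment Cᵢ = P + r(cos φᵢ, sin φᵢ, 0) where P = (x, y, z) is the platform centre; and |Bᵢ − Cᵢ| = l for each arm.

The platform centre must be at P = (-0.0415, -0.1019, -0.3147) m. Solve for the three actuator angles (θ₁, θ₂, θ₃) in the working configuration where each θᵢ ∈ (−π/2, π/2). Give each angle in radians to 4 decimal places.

θ₁ = 0.9595, θ₂ = 1.1345, θ₃ = -0.3496

rotate P by −φ1: (-0.0415, -0.1019, -0.3147)
  A=0.2515, B=-0.3147, C=(l²−L²−A²−y'²−z²)/(2L)=-0.1134
  γ=atan2(-0.3147,0.2515)=-0.8966;  ψ=arccos(-0.2814)=1.8560;  θ1=γ+ψ≈0.9595
φ2=120.0° → target in arm frame (-0.0675, 0.0869)
  A=0.2775, B=-0.3147, C=(l²−L²−A²−y'²−z²)/(2L)=-0.1680
  θ2 = atan2(B,A) + arccos(C/0.4196) = 1.1345
φ3=240.0° → target in arm frame (0.1090, 0.0150)
  A cos θ + B sin θ = C:  0.1010·cos θ + -0.3147·sin θ = 0.2027
  θ3 = atan2(B,A) + arccos(C/0.3305) = -0.3496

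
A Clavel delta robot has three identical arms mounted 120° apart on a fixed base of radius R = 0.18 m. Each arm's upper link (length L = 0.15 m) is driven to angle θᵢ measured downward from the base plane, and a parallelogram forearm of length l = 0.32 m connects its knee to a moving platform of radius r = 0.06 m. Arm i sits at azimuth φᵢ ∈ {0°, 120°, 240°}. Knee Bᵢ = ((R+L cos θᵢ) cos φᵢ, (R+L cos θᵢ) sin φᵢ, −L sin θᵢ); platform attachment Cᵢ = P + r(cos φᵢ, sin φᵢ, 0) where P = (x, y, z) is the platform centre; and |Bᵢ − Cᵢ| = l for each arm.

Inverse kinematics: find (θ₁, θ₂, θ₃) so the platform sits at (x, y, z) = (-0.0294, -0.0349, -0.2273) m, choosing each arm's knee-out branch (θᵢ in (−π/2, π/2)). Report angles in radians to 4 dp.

θ₁ = 0.5239, θ₂ = 0.4364, θ₃ = -0.0002

rotate P by −φ1: (-0.0294, -0.0349, -0.2273)
  e−x'=0.1494;  (l²−L²−(e−x')²−y'²−z²)/2L = 0.0157
  γ=atan2(-0.2273,0.1494)=-0.9893;  ψ=arccos(0.0576)=1.5132;  θ1=γ+ψ≈0.5239
rotate P by −φ2: (-0.0155, 0.0429, -0.2273)
  A cos θ + B sin θ = C:  0.1355·cos θ + -0.2273·sin θ = 0.0268
  θ2 = atan2(B,A) + arccos(C/0.2646) = 0.4364
rotate P by −φ3: (0.0449, -0.0080, -0.2273)
  A=0.0751, B=-0.2273, C=(l²−L²−A²−y'²−z²)/(2L)=0.0751
  √(A²+B²)=0.2394;  θ3 = -1.2518+1.2516 ≈ -0.0002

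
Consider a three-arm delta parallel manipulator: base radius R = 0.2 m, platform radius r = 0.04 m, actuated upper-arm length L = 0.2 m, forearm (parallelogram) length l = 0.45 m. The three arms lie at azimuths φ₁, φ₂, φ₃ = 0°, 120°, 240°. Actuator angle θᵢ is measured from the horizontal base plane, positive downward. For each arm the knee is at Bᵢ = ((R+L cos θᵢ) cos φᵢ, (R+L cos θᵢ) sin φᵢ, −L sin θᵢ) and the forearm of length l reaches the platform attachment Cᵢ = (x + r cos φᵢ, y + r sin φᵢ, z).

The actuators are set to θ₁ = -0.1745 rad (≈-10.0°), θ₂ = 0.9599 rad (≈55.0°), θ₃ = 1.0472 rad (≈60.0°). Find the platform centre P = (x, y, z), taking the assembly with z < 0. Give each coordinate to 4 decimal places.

(0.1876, 0.0158, -0.3819)

φ1=0.0°: virtual centre (0.3570, 0.0000, 0.0347), radius l
φ2=120.0°: virtual centre (-0.1374, 0.2379, -0.1638), radius l
arm 3 at φ=240.0°: ρ3 = 0.2600;  O3 = (-0.1300, -0.2252, -0.1732)
|O₂|²−|O₁|² = -0.0263;  |O₃|²−|O₁|² = -0.0310
plane₁₂: -0.9886x+0.4758y+-0.3971z = -0.0263
det = 0.9086;  x = 0.0293+-0.4146z,  y = 0.0056+-0.0268z
quadratic in z: (1.1726)z²+(0.2019)z+(-0.0939)=0, √Δ=0.6937 → z ∈ {-0.3819, 0.2097}; z = -0.3819 (taking z<0)
x = 0.1876, y = 0.0158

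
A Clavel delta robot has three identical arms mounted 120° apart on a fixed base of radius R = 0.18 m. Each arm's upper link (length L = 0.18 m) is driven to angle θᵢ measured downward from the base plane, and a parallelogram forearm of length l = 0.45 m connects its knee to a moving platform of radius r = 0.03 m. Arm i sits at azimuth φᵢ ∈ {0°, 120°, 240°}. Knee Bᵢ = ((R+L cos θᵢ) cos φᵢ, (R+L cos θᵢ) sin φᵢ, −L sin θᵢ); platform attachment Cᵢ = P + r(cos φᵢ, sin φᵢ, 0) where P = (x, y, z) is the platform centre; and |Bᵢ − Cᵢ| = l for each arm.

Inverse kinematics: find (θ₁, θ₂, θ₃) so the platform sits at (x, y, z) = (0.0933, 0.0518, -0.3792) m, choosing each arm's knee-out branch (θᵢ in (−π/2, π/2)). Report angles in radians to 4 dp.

rotate P by −φ1: (0.0933, 0.0518, -0.3792)
  A cos θ + B sin θ = C:  0.0567·cos θ + -0.3792·sin θ = 0.0567
  √(A²+B²)=0.3834;  θ1 = -1.4224+1.4224 ≈ 0.0000
φ2=120.0° → target in arm frame (-0.0018, -0.1067)
  A cos θ + B sin θ = C:  0.1518·cos θ + -0.3792·sin θ = -0.0225
  √(A²+B²)=0.4085;  θ2 = -1.1900+1.6260 ≈ 0.4360
arm 3 (φ=240.0°): x'=-0.0915, y'=0.0549
  A=0.2415, B=-0.3792, C=(l²−L²−A²−y'²−z²)/(2L)=-0.0973
  √(A²+B²)=0.4496;  θ3 = -1.0037+1.7890 ≈ 0.7853

θ₁ = 0.0000, θ₂ = 0.4360, θ₃ = 0.7853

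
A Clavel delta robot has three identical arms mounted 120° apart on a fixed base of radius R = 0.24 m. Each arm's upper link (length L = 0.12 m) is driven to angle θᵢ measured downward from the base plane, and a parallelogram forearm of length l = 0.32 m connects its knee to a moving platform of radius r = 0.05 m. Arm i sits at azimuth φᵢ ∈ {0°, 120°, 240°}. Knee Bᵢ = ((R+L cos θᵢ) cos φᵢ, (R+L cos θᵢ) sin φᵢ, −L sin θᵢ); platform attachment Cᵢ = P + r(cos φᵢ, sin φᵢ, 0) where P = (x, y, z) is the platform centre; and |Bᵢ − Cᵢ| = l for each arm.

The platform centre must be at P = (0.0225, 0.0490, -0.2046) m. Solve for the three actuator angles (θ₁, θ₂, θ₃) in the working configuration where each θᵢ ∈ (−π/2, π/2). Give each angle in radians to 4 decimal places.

θ₁ = 0.4363, θ₂ = 0.3497, θ₃ = 1.0470

rotate P by −φ1: (0.0225, 0.0490, -0.2046)
  A cos θ + B sin θ = C:  0.1675·cos θ + -0.2046·sin θ = 0.0653
  θ1 = atan2(B,A) + arccos(C/0.2644) = 0.4363
arm 2 (φ=120.0°): x'=0.0312, y'=-0.0440
  e−x'=0.1588;  (l²−L²−(e−x')²−y'²−z²)/2L = 0.0791
  γ=atan2(-0.2046,0.1588)=-0.9107;  ψ=arccos(0.3054)=1.2605;  θ2=γ+ψ≈0.3497
rotate P by −φ3: (-0.0537, -0.0050, -0.2046)
  A=0.2437, B=-0.2046, C=(l²−L²−A²−y'²−z²)/(2L)=-0.0553
  γ=atan2(-0.2046,0.2437)=-0.6984;  ψ=arccos(-0.1738)=1.7454;  θ3=γ+ψ≈1.0470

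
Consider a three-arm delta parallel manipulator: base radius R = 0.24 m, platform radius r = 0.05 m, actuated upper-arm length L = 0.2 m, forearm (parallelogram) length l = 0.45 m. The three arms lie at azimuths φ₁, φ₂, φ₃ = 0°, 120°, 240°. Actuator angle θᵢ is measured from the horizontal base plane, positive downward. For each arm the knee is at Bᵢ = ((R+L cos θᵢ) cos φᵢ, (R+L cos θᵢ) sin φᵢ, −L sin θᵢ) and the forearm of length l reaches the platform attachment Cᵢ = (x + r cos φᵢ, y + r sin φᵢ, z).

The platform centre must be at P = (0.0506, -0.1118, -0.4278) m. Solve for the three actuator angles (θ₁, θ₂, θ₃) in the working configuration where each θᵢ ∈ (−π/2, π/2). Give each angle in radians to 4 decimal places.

φ1=0.0° → target in arm frame (0.0506, -0.1118)
  A cos θ + B sin θ = C:  0.1394·cos θ + -0.4278·sin θ = -0.1311
  θ1 = atan2(B,A) + arccos(C/0.4499) = 0.6107
rotate P by −φ2: (-0.1221, 0.0121, -0.4278)
  e−x'=0.3121;  (l²−L²−(e−x')²−y'²−z²)/2L = -0.2952
  θ2 = atan2(B,A) + arccos(C/0.5296) = 1.2216
arm 3 (φ=240.0°): x'=0.0715, y'=0.0997
  A=0.1185, B=-0.4278, C=(l²−L²−A²−y'²−z²)/(2L)=-0.1112
  √(A²+B²)=0.4439;  θ3 = -1.3006+1.8241 ≈ 0.5235

θ₁ = 0.6107, θ₂ = 1.2216, θ₃ = 0.5235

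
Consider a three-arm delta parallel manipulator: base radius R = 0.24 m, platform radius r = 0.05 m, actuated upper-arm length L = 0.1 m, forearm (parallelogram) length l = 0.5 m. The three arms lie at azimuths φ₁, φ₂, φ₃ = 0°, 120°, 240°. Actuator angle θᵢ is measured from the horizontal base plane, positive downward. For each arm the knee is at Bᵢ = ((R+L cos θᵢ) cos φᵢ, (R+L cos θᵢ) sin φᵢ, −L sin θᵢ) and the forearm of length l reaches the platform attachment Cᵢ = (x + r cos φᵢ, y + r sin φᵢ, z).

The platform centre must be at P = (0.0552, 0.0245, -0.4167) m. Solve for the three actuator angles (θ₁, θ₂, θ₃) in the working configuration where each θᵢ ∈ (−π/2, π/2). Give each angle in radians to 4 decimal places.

θ₁ = -0.2615, θ₂ = 0.1748, θ₃ = 0.4364

φ1=0.0° → target in arm frame (0.0552, 0.0245)
  e−x'=0.1348;  (l²−L²−(e−x')²−y'²−z²)/2L = 0.2379
  θ1 = atan2(B,A) + arccos(C/0.4380) = -0.2615
arm 2 (φ=120.0°): x'=-0.0064, y'=-0.0601
  e−x'=0.1964;  (l²−L²−(e−x')²−y'²−z²)/2L = 0.1209
  γ=atan2(-0.4167,0.1964)=-1.1304;  ψ=arccos(0.2625)=1.3051;  θ2=γ+ψ≈0.1748
arm 3 (φ=240.0°): x'=-0.0488, y'=0.0356
  A cos θ + B sin θ = C:  0.2388·cos θ + -0.4167·sin θ = 0.0403
  γ=atan2(-0.4167,0.2388)=-1.0504;  ψ=arccos(0.0839)=1.4868;  θ3=γ+ψ≈0.4364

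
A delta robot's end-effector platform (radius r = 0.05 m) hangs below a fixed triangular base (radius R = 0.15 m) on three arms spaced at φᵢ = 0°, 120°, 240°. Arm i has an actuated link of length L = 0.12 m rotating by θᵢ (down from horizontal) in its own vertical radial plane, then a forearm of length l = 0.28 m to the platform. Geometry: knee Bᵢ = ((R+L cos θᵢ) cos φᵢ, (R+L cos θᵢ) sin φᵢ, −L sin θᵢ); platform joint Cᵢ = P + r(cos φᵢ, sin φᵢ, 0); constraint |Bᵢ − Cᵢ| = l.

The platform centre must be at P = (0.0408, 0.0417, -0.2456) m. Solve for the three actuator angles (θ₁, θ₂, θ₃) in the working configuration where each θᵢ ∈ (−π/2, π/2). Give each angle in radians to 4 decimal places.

θ₁ = 0.2623, θ₂ = 0.4364, θ₃ = 0.8729

φ1=0.0° → target in arm frame (0.0408, 0.0417)
  A=0.0592, B=-0.2456, C=(l²−L²−A²−y'²−z²)/(2L)=-0.0065
  γ=atan2(-0.2456,0.0592)=-1.3343;  ψ=arccos(-0.0258)=1.5966;  θ1=γ+ψ≈0.2623
φ2=120.0° → target in arm frame (0.0157, -0.0562)
  A cos θ + B sin θ = C:  0.0843·cos θ + -0.2456·sin θ = -0.0274
  θ2 = atan2(B,A) + arccos(C/0.2597) = 0.4364
rotate P by −φ3: (-0.0565, 0.0145, -0.2456)
  A cos θ + B sin θ = C:  0.1565·cos θ + -0.2456·sin θ = -0.0876
  √(A²+B²)=0.2912;  θ3 = -1.0034+1.8763 ≈ 0.8729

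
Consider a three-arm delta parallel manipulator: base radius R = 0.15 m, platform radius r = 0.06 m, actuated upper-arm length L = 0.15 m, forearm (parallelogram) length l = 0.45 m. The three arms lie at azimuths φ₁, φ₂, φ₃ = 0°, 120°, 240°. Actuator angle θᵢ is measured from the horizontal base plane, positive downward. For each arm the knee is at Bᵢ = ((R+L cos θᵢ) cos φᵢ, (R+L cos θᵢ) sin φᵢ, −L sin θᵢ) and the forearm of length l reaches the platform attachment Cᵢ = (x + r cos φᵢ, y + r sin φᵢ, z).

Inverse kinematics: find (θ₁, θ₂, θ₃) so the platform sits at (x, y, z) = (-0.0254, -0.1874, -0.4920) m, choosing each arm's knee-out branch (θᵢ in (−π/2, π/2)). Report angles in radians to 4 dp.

θ₁ = 1.0470, θ₂ = 1.3960, θ₃ = 0.3490

arm 1 (φ=0.0°): x'=-0.0254, y'=-0.1874
  A cos θ + B sin θ = C:  0.1154·cos θ + -0.4920·sin θ = -0.3683
  √(A²+B²)=0.5054;  θ1 = -1.3404+2.3875 ≈ 1.0470
arm 2 (φ=120.0°): x'=-0.1496, y'=0.1157
  A=0.2396, B=-0.4920, C=(l²−L²−A²−y'²−z²)/(2L)=-0.4428
  θ2 = atan2(B,A) + arccos(C/0.5472) = 1.3960
arm 3 (φ=240.0°): x'=0.1750, y'=0.0717
  A cos θ + B sin θ = C:  -0.0850·cos θ + -0.4920·sin θ = -0.2481
  √(A²+B²)=0.4993;  θ3 = -1.7419+2.0908 ≈ 0.3490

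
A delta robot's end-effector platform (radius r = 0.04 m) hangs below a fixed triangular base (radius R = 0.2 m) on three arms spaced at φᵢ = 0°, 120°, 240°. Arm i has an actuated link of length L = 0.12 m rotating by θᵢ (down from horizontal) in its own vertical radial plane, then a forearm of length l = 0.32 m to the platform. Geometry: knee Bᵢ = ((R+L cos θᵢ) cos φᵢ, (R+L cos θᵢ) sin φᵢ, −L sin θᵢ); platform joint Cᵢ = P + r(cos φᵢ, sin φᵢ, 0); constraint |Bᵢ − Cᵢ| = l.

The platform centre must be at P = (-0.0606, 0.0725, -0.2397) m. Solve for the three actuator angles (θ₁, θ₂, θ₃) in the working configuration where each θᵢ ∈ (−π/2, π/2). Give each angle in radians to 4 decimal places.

θ₁ = 1.0476, θ₂ = -0.1745, θ₃ = 0.8728

φ1=0.0° → target in arm frame (-0.0606, 0.0725)
  A cos θ + B sin θ = C:  0.2206·cos θ + -0.2397·sin θ = -0.0974
  θ1 = atan2(B,A) + arccos(C/0.3258) = 1.0476
φ2=120.0° → target in arm frame (0.0931, 0.0162)
  A cos θ + B sin θ = C:  0.0669·cos θ + -0.2397·sin θ = 0.1075
  √(A²+B²)=0.2489;  θ2 = -1.2986+1.1241 ≈ -0.1745
arm 3 (φ=240.0°): x'=-0.0325, y'=-0.0887
  e−x'=0.1925;  (l²−L²−(e−x')²−y'²−z²)/2L = -0.0599
  γ=atan2(-0.2397,0.1925)=-0.8942;  ψ=arccos(-0.1949)=1.7670;  θ3=γ+ψ≈0.8728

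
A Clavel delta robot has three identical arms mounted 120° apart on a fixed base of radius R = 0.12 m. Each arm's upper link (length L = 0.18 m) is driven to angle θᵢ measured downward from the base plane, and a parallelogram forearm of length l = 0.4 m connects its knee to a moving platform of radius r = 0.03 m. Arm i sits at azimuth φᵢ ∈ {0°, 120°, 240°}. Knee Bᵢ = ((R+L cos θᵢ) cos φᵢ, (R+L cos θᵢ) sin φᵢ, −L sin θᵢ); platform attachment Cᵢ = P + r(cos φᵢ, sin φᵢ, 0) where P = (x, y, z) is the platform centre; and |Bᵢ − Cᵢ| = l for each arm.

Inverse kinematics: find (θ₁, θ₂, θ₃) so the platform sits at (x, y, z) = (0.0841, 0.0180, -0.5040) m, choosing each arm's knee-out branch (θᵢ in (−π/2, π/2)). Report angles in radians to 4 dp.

arm 1 (φ=0.0°): x'=0.0841, y'=0.0180
  e−x'=0.0059;  (l²−L²−(e−x')²−y'²−z²)/2L = -0.3522
  √(A²+B²)=0.5040;  θ1 = -1.5591+2.3443 ≈ 0.7852
rotate P by −φ2: (-0.0265, -0.0818, -0.5040)
  e−x'=0.1165;  (l²−L²−(e−x')²−y'²−z²)/2L = -0.4074
  γ=atan2(-0.5040,0.1165)=-1.3437;  ψ=arccos(-0.7876)=2.4778;  θ2=γ+ψ≈1.1341
arm 3 (φ=240.0°): x'=-0.0576, y'=0.0638
  A=0.1476, B=-0.5040, C=(l²−L²−A²−y'²−z²)/(2L)=-0.4230
  θ3 = atan2(B,A) + arccos(C/0.5252) = 1.2214

θ₁ = 0.7852, θ₂ = 1.1341, θ₃ = 1.2214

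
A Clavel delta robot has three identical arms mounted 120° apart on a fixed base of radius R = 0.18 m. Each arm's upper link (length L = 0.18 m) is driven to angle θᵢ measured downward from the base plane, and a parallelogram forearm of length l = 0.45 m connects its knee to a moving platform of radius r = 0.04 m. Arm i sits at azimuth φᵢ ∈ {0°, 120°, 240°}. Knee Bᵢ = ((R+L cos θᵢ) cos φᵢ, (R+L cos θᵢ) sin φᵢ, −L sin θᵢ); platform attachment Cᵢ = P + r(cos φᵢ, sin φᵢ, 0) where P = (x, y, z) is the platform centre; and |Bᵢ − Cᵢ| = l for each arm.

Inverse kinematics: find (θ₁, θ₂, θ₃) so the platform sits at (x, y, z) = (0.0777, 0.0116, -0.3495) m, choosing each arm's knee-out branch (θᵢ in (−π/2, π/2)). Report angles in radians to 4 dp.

θ₁ = -0.1745, θ₂ = 0.3488, θ₃ = 0.4361

arm 1 (φ=0.0°): x'=0.0777, y'=0.0116
  A=0.0623, B=-0.3495, C=(l²−L²−A²−y'²−z²)/(2L)=0.1220
  θ1 = atan2(B,A) + arccos(C/0.3550) = -0.1745
arm 2 (φ=120.0°): x'=-0.0288, y'=-0.0731
  e−x'=0.1688;  (l²−L²−(e−x')²−y'²−z²)/2L = 0.0392
  θ2 = atan2(B,A) + arccos(C/0.3881) = 0.3488
φ3=240.0° → target in arm frame (-0.0489, 0.0615)
  A cos θ + B sin θ = C:  0.1889·cos θ + -0.3495·sin θ = 0.0236
  θ3 = atan2(B,A) + arccos(C/0.3973) = 0.4361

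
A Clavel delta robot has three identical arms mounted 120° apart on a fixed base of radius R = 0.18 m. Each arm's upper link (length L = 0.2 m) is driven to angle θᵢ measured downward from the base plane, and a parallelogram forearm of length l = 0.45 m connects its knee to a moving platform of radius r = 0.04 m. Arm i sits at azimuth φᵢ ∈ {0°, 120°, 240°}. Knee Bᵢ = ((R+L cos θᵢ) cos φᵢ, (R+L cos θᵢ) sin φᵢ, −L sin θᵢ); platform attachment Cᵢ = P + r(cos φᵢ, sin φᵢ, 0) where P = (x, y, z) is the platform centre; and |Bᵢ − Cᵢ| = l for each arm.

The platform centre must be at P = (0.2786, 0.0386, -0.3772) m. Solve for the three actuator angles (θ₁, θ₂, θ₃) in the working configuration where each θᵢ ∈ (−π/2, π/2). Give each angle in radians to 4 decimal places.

θ₁ = -0.3491, θ₂ = 1.2216, θ₃ = 1.3962

arm 1 (φ=0.0°): x'=0.2786, y'=0.0386
  e−x'=-0.1386;  (l²−L²−(e−x')²−y'²−z²)/2L = -0.0012
  θ1 = atan2(B,A) + arccos(C/0.4019) = -0.3491
φ2=120.0° → target in arm frame (-0.1059, -0.2606)
  A=0.2459, B=-0.3772, C=(l²−L²−A²−y'²−z²)/(2L)=-0.2703
  θ2 = atan2(B,A) + arccos(C/0.4503) = 1.2216
φ3=240.0° → target in arm frame (-0.1727, 0.2220)
  A cos θ + B sin θ = C:  0.3127·cos θ + -0.3772·sin θ = -0.3171
  √(A²+B²)=0.4900;  θ3 = -0.8786+2.2747 ≈ 1.3962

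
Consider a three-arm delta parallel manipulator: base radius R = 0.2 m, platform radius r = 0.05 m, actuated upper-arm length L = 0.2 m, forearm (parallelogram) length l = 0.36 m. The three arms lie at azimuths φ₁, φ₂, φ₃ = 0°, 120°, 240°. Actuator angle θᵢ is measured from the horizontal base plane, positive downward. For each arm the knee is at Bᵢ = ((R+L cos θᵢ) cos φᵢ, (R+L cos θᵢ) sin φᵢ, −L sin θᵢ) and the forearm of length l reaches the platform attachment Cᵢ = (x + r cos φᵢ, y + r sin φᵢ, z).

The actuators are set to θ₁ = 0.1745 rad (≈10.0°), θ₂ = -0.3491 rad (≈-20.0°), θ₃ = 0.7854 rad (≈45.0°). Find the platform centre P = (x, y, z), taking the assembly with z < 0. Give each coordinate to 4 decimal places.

arm 1 at φ=0.0°: (R−r)+L cos θ1 = 0.3470;  S1 = (0.3470, 0.0000, -0.0347)
arm 2 at φ=120.0°: (R−r)+L cos θ2 = 0.3379;  S2 = (-0.1690, 0.2927, 0.0684)
φ3=240.0°: virtual centre (-0.1457, -0.2524, -0.1414), radius l
subtract pairs → two planes through P
linear system: -1.0319x+0.5853y = -0.0027−0.2063z; -0.9853x+-0.5048y = -0.0167−-0.2134z
Cramer: x(z) = 0.0101-0.0189z;  y(z) = 0.0132-0.3858z
sphere 1 gives Az²+Bz+C=0 with A=1.1492, B=0.0720, C=-0.0148;  B²−4AC=0.0730;  roots -0.1489, 0.0863;  negative root z = -0.1489
x = 0.0130, y = 0.0707

(0.0130, 0.0707, -0.1489)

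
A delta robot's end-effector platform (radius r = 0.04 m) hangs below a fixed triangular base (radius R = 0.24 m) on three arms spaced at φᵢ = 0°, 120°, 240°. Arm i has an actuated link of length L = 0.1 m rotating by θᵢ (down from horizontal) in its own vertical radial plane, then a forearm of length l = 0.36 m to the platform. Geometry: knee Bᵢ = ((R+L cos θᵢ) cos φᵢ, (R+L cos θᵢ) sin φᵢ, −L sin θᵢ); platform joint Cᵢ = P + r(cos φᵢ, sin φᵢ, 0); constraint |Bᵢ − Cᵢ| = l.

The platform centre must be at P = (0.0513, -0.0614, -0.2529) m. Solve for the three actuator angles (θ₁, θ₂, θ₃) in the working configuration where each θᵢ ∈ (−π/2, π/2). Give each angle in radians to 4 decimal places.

arm 1 (φ=0.0°): x'=0.0513, y'=-0.0614
  A=0.1487, B=-0.2529, C=(l²−L²−A²−y'²−z²)/(2L)=0.1488
  γ=atan2(-0.2529,0.1487)=-1.0393;  ψ=arccos(0.5072)=1.0389;  θ1=γ+ψ≈-0.0004
φ2=120.0° → target in arm frame (-0.0788, -0.0137)
  e−x'=0.2788;  (l²−L²−(e−x')²−y'²−z²)/2L = -0.1114
  γ=atan2(-0.2529,0.2788)=-0.7367;  ψ=arccos(-0.2961)=1.8714;  θ2=γ+ψ≈1.1347
arm 3 (φ=240.0°): x'=0.0275, y'=0.0751
  e−x'=0.1725;  (l²−L²−(e−x')²−y'²−z²)/2L = 0.1012
  θ3 = atan2(B,A) + arccos(C/0.3061) = 0.2614

θ₁ = -0.0004, θ₂ = 1.1347, θ₃ = 0.2614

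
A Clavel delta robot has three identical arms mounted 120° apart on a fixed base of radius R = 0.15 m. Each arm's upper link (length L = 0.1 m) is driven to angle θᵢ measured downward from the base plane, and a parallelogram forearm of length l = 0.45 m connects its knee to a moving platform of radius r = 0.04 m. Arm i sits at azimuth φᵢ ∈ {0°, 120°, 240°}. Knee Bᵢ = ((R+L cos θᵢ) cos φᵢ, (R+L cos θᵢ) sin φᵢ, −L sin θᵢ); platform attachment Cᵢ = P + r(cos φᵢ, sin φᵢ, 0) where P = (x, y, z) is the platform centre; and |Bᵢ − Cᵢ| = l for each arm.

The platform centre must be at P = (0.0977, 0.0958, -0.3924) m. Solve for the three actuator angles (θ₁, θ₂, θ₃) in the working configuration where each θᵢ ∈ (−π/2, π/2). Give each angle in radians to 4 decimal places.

θ₁ = -0.3496, θ₂ = -0.0004, θ₃ = 0.7854

arm 1 (φ=0.0°): x'=0.0977, y'=0.0958
  A cos θ + B sin θ = C:  0.0123·cos θ + -0.3924·sin θ = 0.1460
  θ1 = atan2(B,A) + arccos(C/0.3926) = -0.3496
arm 2 (φ=120.0°): x'=0.0341, y'=-0.1325
  e−x'=0.0759;  (l²−L²−(e−x')²−y'²−z²)/2L = 0.0760
  γ=atan2(-0.3924,0.0759)=-1.3798;  ψ=arccos(0.1902)=1.3794;  θ2=γ+ψ≈-0.0004
arm 3 (φ=240.0°): x'=-0.1318, y'=0.0367
  e−x'=0.2418;  (l²−L²−(e−x')²−y'²−z²)/2L = -0.1065
  √(A²+B²)=0.4609;  θ3 = -1.0185+1.8040 ≈ 0.7854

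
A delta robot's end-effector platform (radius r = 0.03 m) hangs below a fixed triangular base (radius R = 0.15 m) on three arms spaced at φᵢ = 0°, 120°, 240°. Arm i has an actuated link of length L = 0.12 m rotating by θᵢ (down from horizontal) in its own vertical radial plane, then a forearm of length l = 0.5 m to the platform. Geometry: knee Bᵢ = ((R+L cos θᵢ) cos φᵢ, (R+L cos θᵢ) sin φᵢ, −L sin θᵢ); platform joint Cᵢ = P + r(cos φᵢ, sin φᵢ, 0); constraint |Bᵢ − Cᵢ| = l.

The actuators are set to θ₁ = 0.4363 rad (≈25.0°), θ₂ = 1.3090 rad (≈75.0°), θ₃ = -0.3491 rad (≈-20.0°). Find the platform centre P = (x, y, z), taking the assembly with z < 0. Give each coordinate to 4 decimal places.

centre 1 = (0.2288·cos0.0°, 0.2288·sin0.0°, -0.0507) = (0.2288, 0.0000, -0.0507)
φ2=120.0°: virtual centre (-0.0755, 0.1308, -0.1159), radius l
arm 3 at φ=240.0°: e+L cos θ3 = 0.2328;  centre 3 = (-0.1164, -0.2016, 0.0410)
subtract pairs → two planes through P
plane₁₂: -0.6086x+0.2616y+-0.1304z = -0.0186
Cramer: x(z) = 0.0171-0.0107z;  y(z) = -0.0316+0.4735z
into |P−centre ₁|² = l²: 1.2243z² + 0.0760z + -0.2016 = 0;  Δ = 0.9931;  z = -0.4380 or 0.3759 → z<0 root = -0.4380
x = 0.0217, y = -0.2390

(0.0217, -0.2390, -0.4380)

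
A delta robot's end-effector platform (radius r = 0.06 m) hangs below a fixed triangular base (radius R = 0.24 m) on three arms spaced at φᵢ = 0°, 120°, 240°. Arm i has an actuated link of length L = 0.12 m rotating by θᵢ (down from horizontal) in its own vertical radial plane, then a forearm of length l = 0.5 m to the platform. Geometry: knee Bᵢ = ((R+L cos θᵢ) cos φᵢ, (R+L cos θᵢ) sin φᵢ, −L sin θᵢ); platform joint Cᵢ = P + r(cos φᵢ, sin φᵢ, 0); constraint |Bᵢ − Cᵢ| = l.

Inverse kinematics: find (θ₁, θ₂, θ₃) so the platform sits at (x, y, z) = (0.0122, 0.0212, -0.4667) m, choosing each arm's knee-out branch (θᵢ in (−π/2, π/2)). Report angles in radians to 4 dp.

θ₁ = 0.4361, θ₂ = 0.4359, θ₃ = 0.6106

arm 1 (φ=0.0°): x'=0.0122, y'=0.0212
  e−x'=0.1678;  (l²−L²−(e−x')²−y'²−z²)/2L = -0.0451
  γ=atan2(-0.4667,0.1678)=-1.2256;  ψ=arccos(-0.0909)=1.6618;  θ1=γ+ψ≈0.4361
φ2=120.0° → target in arm frame (0.0123, -0.0212)
  A cos θ + B sin θ = C:  0.1677·cos θ + -0.4667·sin θ = -0.0450
  θ2 = atan2(B,A) + arccos(C/0.4959) = 0.4359
φ3=240.0° → target in arm frame (-0.0245, 0.0000)
  A=0.2045, B=-0.4667, C=(l²−L²−A²−y'²−z²)/(2L)=-0.1001
  √(A²+B²)=0.5095;  θ3 = -1.1579+1.7684 ≈ 0.6106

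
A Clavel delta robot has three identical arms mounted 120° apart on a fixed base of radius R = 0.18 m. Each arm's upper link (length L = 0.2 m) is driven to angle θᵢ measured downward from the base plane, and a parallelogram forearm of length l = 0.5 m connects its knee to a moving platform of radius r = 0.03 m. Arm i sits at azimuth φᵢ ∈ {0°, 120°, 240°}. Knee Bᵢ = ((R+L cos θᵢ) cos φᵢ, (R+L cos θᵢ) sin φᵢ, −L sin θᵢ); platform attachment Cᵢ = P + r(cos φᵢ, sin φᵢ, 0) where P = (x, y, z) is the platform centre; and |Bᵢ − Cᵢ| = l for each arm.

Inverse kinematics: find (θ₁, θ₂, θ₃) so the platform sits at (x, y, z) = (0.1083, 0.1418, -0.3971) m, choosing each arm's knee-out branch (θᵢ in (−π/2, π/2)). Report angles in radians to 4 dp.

rotate P by −φ1: (0.1083, 0.1418, -0.3971)
  A=0.0417, B=-0.3971, C=(l²−L²−A²−y'²−z²)/(2L)=0.0762
  θ1 = atan2(B,A) + arccos(C/0.3993) = -0.0873
arm 2 (φ=120.0°): x'=0.0687, y'=-0.1647
  e−x'=0.0813;  (l²−L²−(e−x')²−y'²−z²)/2L = 0.0464
  √(A²+B²)=0.4053;  θ2 = -1.3687+1.4560 ≈ 0.0873
φ3=240.0° → target in arm frame (-0.1770, 0.0229)
  e−x'=0.3270;  (l²−L²−(e−x')²−y'²−z²)/2L = -0.1378
  γ=atan2(-0.3971,0.3270)=-0.8820;  ψ=arccos(-0.2678)=1.8420;  θ3=γ+ψ≈0.9600

θ₁ = -0.0873, θ₂ = 0.0873, θ₃ = 0.9600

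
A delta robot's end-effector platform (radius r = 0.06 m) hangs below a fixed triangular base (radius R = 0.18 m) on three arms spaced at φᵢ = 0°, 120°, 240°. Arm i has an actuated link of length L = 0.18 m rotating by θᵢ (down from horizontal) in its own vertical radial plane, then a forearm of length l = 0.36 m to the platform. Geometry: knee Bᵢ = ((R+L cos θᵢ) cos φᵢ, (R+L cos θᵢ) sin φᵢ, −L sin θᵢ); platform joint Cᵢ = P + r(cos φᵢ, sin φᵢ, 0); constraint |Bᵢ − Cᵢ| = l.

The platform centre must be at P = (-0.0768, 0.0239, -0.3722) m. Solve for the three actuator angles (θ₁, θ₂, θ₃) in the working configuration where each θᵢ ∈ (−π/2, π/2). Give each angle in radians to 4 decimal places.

θ₁ = 1.0473, θ₂ = 0.5237, θ₃ = 0.6984

arm 1 (φ=0.0°): x'=-0.0768, y'=0.0239
  A cos θ + B sin θ = C:  0.1968·cos θ + -0.3722·sin θ = -0.2240
  θ1 = atan2(B,A) + arccos(C/0.4210) = 1.0473
φ2=120.0° → target in arm frame (0.0591, 0.0546)
  A cos θ + B sin θ = C:  0.0609·cos θ + -0.3722·sin θ = -0.1334
  γ=atan2(-0.3722,0.0609)=-1.4086;  ψ=arccos(-0.3537)=1.9323;  θ2=γ+ψ≈0.5237
arm 3 (φ=240.0°): x'=0.0177, y'=-0.0785
  A=0.1023, B=-0.3722, C=(l²−L²−A²−y'²−z²)/(2L)=-0.1610
  θ3 = atan2(B,A) + arccos(C/0.3860) = 0.6984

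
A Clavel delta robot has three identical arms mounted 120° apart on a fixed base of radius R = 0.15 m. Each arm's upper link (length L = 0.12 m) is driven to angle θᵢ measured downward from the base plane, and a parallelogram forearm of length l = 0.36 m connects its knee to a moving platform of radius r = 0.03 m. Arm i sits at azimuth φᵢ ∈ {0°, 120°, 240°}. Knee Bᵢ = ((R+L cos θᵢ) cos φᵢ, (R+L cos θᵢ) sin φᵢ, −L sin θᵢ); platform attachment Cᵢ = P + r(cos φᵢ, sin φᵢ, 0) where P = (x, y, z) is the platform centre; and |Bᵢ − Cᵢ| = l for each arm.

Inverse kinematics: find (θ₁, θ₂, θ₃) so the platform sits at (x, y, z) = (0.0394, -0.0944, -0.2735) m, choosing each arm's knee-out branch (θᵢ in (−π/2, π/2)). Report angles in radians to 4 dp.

θ₁ = -0.0872, θ₂ = 0.7852, θ₃ = -0.2619

arm 1 (φ=0.0°): x'=0.0394, y'=-0.0944
  A=0.0806, B=-0.2735, C=(l²−L²−A²−y'²−z²)/(2L)=0.1041
  √(A²+B²)=0.2851;  θ1 = -1.2842+1.1970 ≈ -0.0872
φ2=120.0° → target in arm frame (-0.1015, 0.0131)
  e−x'=0.2215;  (l²−L²−(e−x')²−y'²−z²)/2L = -0.0367
  γ=atan2(-0.2735,0.2215)=-0.8902;  ψ=arccos(-0.1044)=1.6754;  θ2=γ+ψ≈0.7852
φ3=240.0° → target in arm frame (0.0621, 0.0813)
  e−x'=0.0579;  (l²−L²−(e−x')²−y'²−z²)/2L = 0.1268
  √(A²+B²)=0.2796;  θ3 = -1.3620+1.1001 ≈ -0.2619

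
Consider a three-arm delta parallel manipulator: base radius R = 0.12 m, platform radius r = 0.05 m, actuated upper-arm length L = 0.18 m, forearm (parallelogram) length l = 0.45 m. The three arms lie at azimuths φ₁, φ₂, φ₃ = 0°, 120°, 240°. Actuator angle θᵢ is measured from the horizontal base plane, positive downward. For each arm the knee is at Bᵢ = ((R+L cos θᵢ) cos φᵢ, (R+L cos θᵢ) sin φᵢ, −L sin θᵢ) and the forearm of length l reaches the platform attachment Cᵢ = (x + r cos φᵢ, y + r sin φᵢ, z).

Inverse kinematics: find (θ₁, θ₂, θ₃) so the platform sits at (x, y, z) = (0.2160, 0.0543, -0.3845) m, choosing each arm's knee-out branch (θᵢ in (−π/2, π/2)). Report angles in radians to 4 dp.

θ₁ = -0.3494, θ₂ = 0.6109, θ₃ = 0.8726

arm 1 (φ=0.0°): x'=0.2160, y'=0.0543
  e−x'=-0.1460;  (l²−L²−(e−x')²−y'²−z²)/2L = -0.0056
  γ=atan2(-0.3845,-0.1460)=-1.9337;  ψ=arccos(-0.0135)=1.5843;  θ1=γ+ψ≈-0.3494
rotate P by −φ2: (-0.0610, -0.2142, -0.3845)
  e−x'=0.1310;  (l²−L²−(e−x')²−y'²−z²)/2L = -0.1133
  γ=atan2(-0.3845,0.1310)=-1.2425;  ψ=arccos(-0.2789)=1.8534;  θ2=γ+ψ≈0.6109
rotate P by −φ3: (-0.1550, 0.1599, -0.3845)
  A=0.2250, B=-0.3845, C=(l²−L²−A²−y'²−z²)/(2L)=-0.1499
  γ=atan2(-0.3845,0.2250)=-1.0413;  ψ=arccos(-0.3364)=1.9139;  θ3=γ+ψ≈0.8726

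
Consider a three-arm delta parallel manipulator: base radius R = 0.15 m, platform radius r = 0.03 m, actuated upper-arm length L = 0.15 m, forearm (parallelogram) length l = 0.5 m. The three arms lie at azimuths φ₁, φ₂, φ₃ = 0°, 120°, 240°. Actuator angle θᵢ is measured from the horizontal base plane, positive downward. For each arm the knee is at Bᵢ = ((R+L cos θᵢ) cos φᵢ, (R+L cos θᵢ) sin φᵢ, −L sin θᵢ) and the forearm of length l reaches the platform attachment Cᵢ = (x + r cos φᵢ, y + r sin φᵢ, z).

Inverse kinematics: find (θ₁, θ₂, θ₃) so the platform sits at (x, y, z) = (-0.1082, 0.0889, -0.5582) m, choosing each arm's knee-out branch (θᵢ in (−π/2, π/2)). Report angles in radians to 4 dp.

θ₁ = 1.3093, θ₂ = 0.5238, θ₃ = 1.0472

φ1=0.0° → target in arm frame (-0.1082, 0.0889)
  A cos θ + B sin θ = C:  0.2282·cos θ + -0.5582·sin θ = -0.4802
  √(A²+B²)=0.6030;  θ1 = -1.1827+2.4920 ≈ 1.3093
arm 2 (φ=120.0°): x'=0.1311, y'=0.0493
  A=-0.0111, B=-0.5582, C=(l²−L²−A²−y'²−z²)/(2L)=-0.2888
  √(A²+B²)=0.5583;  θ2 = -1.5907+2.1144 ≈ 0.5238
arm 3 (φ=240.0°): x'=-0.0229, y'=-0.1382
  e−x'=0.1429;  (l²−L²−(e−x')²−y'²−z²)/2L = -0.4120
  γ=atan2(-0.5582,0.1429)=-1.3202;  ψ=arccos(-0.7150)=2.3674;  θ3=γ+ψ≈1.0472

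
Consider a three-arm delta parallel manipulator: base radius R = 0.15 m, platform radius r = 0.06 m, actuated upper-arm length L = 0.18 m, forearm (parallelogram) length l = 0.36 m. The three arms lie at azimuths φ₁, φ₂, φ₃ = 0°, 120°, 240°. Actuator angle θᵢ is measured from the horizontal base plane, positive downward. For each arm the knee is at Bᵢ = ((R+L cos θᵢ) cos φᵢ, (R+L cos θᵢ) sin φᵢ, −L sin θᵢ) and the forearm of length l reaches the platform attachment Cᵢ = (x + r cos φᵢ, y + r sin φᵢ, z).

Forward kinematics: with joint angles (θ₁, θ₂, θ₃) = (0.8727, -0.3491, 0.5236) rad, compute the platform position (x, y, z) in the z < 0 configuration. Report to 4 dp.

(-0.1133, 0.0961, -0.2744)

arm 1 at φ=0.0°: e+L cos θ1 = 0.2057;  S1 = (0.2057, 0.0000, -0.1379)
arm 2 at φ=120.0°: e+L cos θ2 = 0.2591;  S2 = (-0.1296, 0.2244, 0.0616)
arm 3 at φ=240.0°: e+L cos θ3 = 0.2459;  S3 = (-0.1229, -0.2129, -0.0900)
subtract pairs → two planes through P
linear system: -0.6705x+0.4488y = 0.0096−0.3989z; -0.6573x+-0.4259y = 0.0072−0.0958z
det = 0.5806;  x = -0.0126+0.3667z,  y = 0.0025+-0.3410z
quadratic in z: (1.2507)z²+(0.1139)z+(-0.0629)=0, √Δ=0.5724 → z ∈ {-0.2744, 0.1833}; z = -0.2744 (taking z<0)
x = -0.1133, y = 0.0961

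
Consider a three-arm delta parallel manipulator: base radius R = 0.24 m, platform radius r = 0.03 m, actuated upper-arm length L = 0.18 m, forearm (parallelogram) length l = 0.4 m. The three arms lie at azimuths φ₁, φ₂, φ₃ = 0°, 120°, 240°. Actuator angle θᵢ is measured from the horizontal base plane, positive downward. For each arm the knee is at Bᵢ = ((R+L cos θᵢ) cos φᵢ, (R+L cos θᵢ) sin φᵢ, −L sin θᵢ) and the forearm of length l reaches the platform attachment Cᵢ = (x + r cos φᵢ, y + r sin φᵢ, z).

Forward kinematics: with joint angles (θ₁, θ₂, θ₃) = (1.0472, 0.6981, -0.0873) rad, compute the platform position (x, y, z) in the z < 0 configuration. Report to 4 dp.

(-0.0828, -0.0631, -0.2533)

S1 = (0.3000·cos0.0°, 0.3000·sin0.0°, -0.1559) = (0.3000, 0.0000, -0.1559)
φ2=120.0°: virtual centre (-0.1739, 0.3013, -0.1157), radius l
arm 3 at φ=240.0°: ρ3 = 0.3893;  S3 = (-0.1947, -0.3372, 0.0157)
|S₂|²−|S₁|² = 0.0201;  |S₃|²−|S₁|² = 0.0375
plane₁₂: -0.9479x+0.6026y+0.0804z = 0.0201
det = 1.2353;  x = -0.0293+0.2113z,  y = -0.0127+0.1989z
sphere 1 gives Az²+Bz+C=0 with A=1.0842, B=0.1676, C=-0.0271;  B²−4AC=0.1457;  roots -0.2533, 0.0987;  negative root z = -0.2533
x = -0.0828, y = -0.0631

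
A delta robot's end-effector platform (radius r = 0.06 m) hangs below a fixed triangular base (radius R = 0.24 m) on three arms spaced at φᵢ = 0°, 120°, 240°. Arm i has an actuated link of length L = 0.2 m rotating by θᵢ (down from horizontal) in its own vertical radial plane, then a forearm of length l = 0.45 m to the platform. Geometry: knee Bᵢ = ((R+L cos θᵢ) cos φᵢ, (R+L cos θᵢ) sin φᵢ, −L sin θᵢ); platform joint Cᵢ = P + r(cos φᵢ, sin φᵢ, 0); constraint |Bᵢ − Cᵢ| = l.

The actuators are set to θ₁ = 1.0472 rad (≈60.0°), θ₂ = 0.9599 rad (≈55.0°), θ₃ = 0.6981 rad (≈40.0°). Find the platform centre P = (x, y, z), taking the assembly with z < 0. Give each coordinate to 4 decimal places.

(-0.0423, -0.0427, -0.4843)

arm 1 at φ=0.0°: e+L cos θ1 = 0.2800;  S1 = (0.2800, 0.0000, -0.1732)
φ2=120.0°: virtual centre (-0.1474, 0.2552, -0.1638), radius l
arm 3 at φ=240.0°: e+L cos θ3 = 0.3332;  S3 = (-0.1666, -0.2886, -0.1286)
subtract pairs → two planes through P
[-0.8547 0.5105 0.0188]·P = 0.0053;  [-0.8932 -0.5771 0.0893]·P = 0.0192
Cramer: x(z) = -0.0135+0.0594z;  y(z) = -0.0123+0.0628z
into |P−S₁|² = l²: 1.0075z² + 0.3100z + -0.0862 = 0;  Δ = 0.4434;  z = -0.4843 or 0.1766 → z<0 root = -0.4843
x = -0.0423, y = -0.0427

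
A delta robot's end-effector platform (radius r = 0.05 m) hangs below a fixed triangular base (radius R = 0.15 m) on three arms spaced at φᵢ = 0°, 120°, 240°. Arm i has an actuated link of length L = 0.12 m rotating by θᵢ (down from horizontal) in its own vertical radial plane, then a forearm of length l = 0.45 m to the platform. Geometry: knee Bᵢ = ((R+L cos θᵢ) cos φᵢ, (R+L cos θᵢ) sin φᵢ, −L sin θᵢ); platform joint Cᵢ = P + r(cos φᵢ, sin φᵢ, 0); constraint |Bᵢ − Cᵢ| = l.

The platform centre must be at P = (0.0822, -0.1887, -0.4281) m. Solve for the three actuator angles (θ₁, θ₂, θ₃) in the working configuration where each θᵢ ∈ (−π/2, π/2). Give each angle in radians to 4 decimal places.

φ1=0.0° → target in arm frame (0.0822, -0.1887)
  A=0.0178, B=-0.4281, C=(l²−L²−A²−y'²−z²)/(2L)=-0.1296
  √(A²+B²)=0.4285;  θ1 = -1.5292+1.8780 ≈ 0.3487
rotate P by −φ2: (-0.2045, 0.0232, -0.4281)
  e−x'=0.3045;  (l²−L²−(e−x')²−y'²−z²)/2L = -0.3685
  θ2 = atan2(B,A) + arccos(C/0.5254) = 1.3957
φ3=240.0° → target in arm frame (0.1223, 0.1655)
  A cos θ + B sin θ = C:  -0.0223·cos θ + -0.4281·sin θ = -0.0961
  γ=atan2(-0.4281,-0.0223)=-1.6229;  ψ=arccos(-0.2242)=1.7970;  θ3=γ+ψ≈0.1741

θ₁ = 0.3487, θ₂ = 1.3957, θ₃ = 0.1741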